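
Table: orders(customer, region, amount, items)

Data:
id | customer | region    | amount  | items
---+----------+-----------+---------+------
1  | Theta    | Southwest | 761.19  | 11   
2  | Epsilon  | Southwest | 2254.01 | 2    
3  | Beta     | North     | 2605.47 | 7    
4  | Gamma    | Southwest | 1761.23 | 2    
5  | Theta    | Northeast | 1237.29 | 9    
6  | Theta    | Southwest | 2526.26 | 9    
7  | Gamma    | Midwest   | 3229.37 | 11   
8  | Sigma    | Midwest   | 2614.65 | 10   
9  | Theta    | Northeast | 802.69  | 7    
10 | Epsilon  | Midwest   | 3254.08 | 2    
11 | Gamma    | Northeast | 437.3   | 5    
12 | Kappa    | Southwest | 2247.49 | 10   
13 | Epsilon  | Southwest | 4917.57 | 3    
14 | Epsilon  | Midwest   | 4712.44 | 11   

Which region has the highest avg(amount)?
SELECT region, AVG(amount) as val
FROM orders
GROUP BY region
ORDER BY val DESC
LIMIT 1

Result: Midwest with avg(amount) = 3452.64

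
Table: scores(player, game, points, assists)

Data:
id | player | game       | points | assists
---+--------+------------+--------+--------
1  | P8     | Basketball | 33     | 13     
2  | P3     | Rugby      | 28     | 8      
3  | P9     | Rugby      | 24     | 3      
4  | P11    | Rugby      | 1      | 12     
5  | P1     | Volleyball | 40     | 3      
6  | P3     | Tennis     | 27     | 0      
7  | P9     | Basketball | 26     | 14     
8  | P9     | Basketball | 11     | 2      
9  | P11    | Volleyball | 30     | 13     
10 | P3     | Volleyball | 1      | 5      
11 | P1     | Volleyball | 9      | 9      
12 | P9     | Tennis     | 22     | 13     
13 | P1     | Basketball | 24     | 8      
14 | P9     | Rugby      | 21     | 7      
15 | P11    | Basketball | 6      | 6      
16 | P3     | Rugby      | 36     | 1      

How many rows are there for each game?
SELECT game, COUNT(*) as count
FROM scores
GROUP BY game

Result:
  Basketball: 5
  Rugby: 5
  Tennis: 2
  Volleyball: 4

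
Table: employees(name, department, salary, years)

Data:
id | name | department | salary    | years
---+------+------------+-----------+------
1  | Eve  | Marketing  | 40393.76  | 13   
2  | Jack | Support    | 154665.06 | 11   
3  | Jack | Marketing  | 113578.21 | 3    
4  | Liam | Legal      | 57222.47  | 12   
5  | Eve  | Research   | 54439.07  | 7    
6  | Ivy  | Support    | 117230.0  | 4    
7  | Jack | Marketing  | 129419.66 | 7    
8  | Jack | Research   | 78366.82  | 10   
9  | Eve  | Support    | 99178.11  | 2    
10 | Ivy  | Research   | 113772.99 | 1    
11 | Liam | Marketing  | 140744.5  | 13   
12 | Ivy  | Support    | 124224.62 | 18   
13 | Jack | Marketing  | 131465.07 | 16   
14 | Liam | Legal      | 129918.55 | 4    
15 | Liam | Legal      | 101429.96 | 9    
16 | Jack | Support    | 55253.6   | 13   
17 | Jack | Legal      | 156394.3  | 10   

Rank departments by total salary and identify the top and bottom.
SELECT department, SUM(salary)
FROM employees
GROUP BY department
ORDER BY SUM(salary)

All groups:
  Research: 246578.88
  Legal: 444965.28
  Support: 550551.39
  Marketing: 555601.20

Highest: Marketing (555601.20)
Lowest: Research (246578.88)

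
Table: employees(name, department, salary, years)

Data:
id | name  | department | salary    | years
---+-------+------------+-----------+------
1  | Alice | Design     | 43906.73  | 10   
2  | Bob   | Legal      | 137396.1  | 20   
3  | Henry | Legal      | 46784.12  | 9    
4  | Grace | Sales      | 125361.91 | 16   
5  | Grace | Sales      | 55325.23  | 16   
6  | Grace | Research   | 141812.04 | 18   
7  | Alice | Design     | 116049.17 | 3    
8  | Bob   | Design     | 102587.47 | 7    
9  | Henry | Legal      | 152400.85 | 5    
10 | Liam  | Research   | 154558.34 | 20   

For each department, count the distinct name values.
SELECT department, COUNT(DISTINCT name)
FROM employees
GROUP BY department

Result:
  Design: 2 distinct
  Legal: 2 distinct
  Research: 2 distinct
  Sales: 1 distinct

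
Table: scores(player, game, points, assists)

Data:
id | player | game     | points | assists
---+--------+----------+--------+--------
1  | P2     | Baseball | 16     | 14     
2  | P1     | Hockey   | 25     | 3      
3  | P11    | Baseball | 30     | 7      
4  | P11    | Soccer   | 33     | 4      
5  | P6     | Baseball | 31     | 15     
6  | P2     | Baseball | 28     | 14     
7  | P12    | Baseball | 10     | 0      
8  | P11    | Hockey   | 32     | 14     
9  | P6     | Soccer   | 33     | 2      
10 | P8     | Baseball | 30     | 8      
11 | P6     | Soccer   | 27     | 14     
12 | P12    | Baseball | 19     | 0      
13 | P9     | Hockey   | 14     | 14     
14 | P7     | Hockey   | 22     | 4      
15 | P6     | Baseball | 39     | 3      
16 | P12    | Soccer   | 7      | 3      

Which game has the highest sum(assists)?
SELECT game, SUM(assists) as val
FROM scores
GROUP BY game
ORDER BY val DESC
LIMIT 1

Result: Baseball with sum(assists) = 61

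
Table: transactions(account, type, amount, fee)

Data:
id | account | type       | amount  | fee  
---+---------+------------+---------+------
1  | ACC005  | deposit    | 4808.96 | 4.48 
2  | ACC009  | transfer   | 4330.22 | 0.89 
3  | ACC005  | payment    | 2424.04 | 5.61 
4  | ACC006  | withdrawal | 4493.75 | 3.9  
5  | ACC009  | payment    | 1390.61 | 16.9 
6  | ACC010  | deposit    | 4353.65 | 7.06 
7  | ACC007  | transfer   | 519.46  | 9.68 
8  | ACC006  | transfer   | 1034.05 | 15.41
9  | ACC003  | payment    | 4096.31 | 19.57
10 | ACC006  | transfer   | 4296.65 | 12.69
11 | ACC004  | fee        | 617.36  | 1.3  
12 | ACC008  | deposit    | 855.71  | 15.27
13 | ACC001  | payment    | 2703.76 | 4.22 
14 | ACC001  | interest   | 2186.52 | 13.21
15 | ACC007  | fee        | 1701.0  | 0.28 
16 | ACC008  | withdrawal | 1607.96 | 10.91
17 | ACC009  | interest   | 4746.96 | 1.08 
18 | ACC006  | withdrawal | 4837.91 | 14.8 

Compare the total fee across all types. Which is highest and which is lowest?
SELECT type, SUM(fee)
FROM transactions
GROUP BY type
ORDER BY SUM(fee)

All groups:
  fee: 1.58
  interest: 14.29
  deposit: 26.81
  withdrawal: 29.61
  transfer: 38.67
  payment: 46.30

Highest: payment (46.30)
Lowest: fee (1.58)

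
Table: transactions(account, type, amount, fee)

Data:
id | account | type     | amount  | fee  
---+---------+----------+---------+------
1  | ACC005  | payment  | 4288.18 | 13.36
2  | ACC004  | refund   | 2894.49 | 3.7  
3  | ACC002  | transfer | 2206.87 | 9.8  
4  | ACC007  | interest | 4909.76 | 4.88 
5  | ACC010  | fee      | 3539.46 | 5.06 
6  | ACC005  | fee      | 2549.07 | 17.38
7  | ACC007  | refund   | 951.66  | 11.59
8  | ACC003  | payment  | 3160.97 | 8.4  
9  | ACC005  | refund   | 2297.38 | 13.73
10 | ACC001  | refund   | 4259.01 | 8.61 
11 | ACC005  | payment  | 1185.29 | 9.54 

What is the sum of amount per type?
SELECT type, SUM(amount) as result
FROM transactions
GROUP BY type

Result:
  fee: 6088.53
  interest: 4909.76
  payment: 8634.44
  refund: 10402.54
  transfer: 2206.87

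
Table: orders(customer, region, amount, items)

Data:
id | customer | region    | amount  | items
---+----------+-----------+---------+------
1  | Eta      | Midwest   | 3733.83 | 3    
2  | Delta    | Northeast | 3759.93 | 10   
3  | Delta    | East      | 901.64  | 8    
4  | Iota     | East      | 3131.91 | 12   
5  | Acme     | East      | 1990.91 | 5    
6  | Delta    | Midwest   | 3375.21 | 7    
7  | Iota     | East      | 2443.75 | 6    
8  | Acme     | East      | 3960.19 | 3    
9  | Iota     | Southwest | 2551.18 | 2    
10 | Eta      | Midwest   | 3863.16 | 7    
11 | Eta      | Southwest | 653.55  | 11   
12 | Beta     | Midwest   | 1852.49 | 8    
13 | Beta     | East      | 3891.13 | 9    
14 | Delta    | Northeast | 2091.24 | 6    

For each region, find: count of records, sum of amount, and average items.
SELECT region,
       COUNT(*) as cnt,
       SUM(amount) as total_amount,
       AVG(items) as avg_items
FROM orders
GROUP BY region

Result:
  East: 6 records, 16319.53 total amount, 7.17 avg items
  Midwest: 4 records, 12824.69 total amount, 6.25 avg items
  Northeast: 2 records, 5851.17 total amount, 8.00 avg items
  Southwest: 2 records, 3204.73 total amount, 6.50 avg items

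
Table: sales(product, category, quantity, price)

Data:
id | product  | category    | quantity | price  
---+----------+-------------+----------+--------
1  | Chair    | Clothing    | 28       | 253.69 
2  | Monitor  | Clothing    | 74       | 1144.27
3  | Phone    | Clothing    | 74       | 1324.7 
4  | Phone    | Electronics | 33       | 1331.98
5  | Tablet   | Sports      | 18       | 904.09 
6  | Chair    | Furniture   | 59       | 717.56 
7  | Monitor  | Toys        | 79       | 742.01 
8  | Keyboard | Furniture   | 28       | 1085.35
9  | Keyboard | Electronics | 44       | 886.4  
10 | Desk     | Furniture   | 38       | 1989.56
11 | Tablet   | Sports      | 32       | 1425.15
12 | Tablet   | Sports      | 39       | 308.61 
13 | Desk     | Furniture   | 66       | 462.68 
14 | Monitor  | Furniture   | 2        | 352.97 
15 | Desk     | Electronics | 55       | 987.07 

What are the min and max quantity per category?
SELECT category, MIN(quantity), MAX(quantity)
FROM sales
GROUP BY category

Result:
  Clothing: min=28, max=74
  Electronics: min=33, max=55
  Furniture: min=2, max=66
  Sports: min=18, max=39
  Toys: min=79, max=79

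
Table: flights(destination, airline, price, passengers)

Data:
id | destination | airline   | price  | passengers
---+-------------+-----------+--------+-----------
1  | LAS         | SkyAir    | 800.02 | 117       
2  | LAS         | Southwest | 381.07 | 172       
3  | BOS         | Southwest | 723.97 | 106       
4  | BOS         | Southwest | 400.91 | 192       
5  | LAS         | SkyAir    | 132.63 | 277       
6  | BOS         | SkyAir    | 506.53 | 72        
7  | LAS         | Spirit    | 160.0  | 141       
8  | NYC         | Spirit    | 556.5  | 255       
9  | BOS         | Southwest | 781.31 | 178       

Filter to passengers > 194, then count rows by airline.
SELECT airline, COUNT(*)
FROM flights
WHERE passengers > 194
GROUP BY airline

Note: WHERE filters rows before grouping.

Result:
  SkyAir: 1
  Spirit: 1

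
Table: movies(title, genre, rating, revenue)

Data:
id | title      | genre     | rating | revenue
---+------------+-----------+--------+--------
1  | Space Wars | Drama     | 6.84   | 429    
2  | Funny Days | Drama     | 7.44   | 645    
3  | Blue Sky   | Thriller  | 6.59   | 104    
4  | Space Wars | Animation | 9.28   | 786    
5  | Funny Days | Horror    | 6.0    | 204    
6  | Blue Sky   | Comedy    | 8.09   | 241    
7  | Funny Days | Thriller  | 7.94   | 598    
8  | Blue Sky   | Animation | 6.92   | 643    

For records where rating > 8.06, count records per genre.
SELECT genre, COUNT(*)
FROM movies
WHERE rating > 8.06
GROUP BY genre

Note: WHERE filters rows before grouping.

Result:
  Animation: 1
  Comedy: 1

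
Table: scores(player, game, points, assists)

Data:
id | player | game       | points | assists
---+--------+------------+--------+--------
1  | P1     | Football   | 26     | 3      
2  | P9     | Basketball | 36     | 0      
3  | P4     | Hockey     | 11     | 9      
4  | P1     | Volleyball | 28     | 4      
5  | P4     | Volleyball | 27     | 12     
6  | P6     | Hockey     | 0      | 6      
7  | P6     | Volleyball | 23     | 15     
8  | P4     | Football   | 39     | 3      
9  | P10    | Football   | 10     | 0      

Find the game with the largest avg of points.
SELECT game, AVG(points) as val
FROM scores
GROUP BY game
ORDER BY val DESC
LIMIT 1

Result: Basketball with avg(points) = 36.00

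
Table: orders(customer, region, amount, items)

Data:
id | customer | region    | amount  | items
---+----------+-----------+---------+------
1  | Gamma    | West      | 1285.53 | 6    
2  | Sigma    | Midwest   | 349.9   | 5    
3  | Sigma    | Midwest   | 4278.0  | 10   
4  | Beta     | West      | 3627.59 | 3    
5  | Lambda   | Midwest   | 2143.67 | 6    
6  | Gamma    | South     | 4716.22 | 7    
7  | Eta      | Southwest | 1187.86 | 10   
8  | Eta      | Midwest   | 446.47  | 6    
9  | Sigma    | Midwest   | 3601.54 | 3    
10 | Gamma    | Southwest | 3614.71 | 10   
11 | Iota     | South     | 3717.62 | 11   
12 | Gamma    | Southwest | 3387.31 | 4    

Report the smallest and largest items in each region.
SELECT region, MIN(items), MAX(items)
FROM orders
GROUP BY region

Result:
  Midwest: min=3, max=10
  South: min=7, max=11
  Southwest: min=4, max=10
  West: min=3, max=6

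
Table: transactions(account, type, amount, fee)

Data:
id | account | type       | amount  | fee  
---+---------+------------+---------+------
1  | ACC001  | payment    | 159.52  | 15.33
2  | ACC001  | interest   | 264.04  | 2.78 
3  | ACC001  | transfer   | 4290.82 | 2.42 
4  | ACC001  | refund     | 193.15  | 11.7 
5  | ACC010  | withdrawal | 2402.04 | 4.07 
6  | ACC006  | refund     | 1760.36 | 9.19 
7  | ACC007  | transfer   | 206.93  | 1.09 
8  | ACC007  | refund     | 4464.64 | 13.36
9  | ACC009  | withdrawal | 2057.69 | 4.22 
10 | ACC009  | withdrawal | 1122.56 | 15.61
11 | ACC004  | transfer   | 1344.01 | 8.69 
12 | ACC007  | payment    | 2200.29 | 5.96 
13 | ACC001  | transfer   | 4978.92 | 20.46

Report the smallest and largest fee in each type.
SELECT type, MIN(fee), MAX(fee)
FROM transactions
GROUP BY type

Result:
  interest: min=2.78, max=2.78
  payment: min=5.96, max=15.33
  refund: min=9.19, max=13.36
  transfer: min=1.09, max=20.46
  withdrawal: min=4.07, max=15.61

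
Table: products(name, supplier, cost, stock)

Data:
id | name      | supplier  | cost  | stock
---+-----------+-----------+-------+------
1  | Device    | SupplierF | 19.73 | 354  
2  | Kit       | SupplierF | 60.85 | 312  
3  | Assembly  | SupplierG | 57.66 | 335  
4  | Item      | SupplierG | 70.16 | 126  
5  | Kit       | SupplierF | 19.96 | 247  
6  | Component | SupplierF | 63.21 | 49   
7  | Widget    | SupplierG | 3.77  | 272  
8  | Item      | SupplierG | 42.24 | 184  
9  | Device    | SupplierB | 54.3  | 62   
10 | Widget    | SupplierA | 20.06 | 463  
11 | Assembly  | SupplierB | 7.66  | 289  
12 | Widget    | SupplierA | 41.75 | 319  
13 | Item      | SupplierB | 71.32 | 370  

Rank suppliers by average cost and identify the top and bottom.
SELECT supplier, AVG(cost)
FROM products
GROUP BY supplier
ORDER BY AVG(cost)

All groups:
  SupplierA: 30.91
  SupplierF: 40.94
  SupplierG: 43.46
  SupplierB: 44.43

Highest: SupplierB (44.43)
Lowest: SupplierA (30.91)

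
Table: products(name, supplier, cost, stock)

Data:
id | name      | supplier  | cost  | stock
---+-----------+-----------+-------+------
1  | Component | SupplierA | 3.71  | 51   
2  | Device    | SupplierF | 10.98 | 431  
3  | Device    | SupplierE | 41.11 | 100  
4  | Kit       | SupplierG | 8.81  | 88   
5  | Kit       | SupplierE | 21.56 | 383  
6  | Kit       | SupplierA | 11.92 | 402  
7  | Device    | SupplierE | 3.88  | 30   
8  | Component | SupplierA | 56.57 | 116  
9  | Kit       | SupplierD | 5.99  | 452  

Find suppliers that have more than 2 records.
SELECT supplier, COUNT(*) as cnt
FROM products
GROUP BY supplier
HAVING COUNT(*) > 2

Result:
  SupplierA: 3
  SupplierE: 3

Note: HAVING filters groups after aggregation, WHERE filters rows before.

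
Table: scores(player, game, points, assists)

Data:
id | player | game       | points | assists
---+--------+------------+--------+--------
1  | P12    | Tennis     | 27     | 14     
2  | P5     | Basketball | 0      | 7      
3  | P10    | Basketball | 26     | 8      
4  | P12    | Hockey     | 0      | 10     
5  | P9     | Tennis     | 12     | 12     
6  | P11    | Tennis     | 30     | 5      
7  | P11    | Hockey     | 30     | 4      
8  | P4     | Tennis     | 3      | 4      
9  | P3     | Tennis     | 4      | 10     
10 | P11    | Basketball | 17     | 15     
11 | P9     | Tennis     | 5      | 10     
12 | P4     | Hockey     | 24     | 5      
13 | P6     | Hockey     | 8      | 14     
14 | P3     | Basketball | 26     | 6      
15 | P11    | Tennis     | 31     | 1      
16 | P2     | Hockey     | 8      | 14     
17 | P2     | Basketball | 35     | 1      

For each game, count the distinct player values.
SELECT game, COUNT(DISTINCT player)
FROM scores
GROUP BY game

Result:
  Basketball: 5 distinct
  Hockey: 5 distinct
  Tennis: 5 distinct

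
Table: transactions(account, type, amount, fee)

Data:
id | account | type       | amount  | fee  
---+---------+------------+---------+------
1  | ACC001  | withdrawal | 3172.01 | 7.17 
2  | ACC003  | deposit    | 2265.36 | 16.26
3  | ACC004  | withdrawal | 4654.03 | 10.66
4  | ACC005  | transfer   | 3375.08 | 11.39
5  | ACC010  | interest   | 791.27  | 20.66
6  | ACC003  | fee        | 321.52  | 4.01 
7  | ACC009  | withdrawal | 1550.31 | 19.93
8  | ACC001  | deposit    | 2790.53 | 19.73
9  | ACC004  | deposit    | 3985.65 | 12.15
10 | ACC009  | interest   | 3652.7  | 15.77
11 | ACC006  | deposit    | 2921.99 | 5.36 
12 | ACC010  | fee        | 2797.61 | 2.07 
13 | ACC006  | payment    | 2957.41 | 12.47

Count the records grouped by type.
SELECT type, COUNT(*) as count
FROM transactions
GROUP BY type

Result:
  deposit: 4
  fee: 2
  interest: 2
  payment: 1
  transfer: 1
  withdrawal: 3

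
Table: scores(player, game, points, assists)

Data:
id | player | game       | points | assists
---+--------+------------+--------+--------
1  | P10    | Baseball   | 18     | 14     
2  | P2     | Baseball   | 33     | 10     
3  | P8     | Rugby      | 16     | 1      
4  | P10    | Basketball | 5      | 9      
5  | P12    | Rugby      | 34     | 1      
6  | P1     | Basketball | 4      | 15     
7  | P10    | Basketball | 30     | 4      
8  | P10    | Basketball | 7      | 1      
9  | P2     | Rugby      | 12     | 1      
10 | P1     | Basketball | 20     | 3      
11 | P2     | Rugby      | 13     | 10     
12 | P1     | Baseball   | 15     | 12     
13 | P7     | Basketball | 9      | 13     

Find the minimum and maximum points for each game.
SELECT game, MIN(points), MAX(points)
FROM scores
GROUP BY game

Result:
  Baseball: min=15, max=33
  Basketball: min=4, max=30
  Rugby: min=12, max=34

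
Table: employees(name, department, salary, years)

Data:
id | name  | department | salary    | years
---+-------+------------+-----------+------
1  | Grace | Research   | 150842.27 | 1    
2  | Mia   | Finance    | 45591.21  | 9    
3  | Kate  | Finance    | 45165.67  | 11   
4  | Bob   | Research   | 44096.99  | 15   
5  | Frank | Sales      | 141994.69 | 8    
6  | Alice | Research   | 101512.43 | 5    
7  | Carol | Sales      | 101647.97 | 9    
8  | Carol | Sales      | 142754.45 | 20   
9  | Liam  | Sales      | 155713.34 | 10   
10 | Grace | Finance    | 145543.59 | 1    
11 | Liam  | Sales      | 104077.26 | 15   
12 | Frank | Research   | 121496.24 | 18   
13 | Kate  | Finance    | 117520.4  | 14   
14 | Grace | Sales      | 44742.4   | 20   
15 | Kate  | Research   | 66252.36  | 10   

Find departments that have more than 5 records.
SELECT department, COUNT(*) as cnt
FROM employees
GROUP BY department
HAVING COUNT(*) > 5

Result:
  Sales: 6

Note: HAVING filters groups after aggregation, WHERE filters rows before.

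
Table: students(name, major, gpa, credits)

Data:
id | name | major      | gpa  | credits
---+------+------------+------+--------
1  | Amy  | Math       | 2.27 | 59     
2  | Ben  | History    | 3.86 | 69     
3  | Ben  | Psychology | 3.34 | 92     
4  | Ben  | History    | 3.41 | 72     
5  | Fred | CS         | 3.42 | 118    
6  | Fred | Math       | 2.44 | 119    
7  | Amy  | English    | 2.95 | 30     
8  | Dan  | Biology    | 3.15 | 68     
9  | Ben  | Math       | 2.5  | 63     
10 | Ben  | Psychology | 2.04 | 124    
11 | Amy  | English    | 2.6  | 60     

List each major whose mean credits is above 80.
SELECT major, AVG(credits)
FROM students
GROUP BY major
HAVING AVG(credits) > 80

Result:
  CS: avg=118.00
  Math: avg=80.33
  Psychology: avg=108.00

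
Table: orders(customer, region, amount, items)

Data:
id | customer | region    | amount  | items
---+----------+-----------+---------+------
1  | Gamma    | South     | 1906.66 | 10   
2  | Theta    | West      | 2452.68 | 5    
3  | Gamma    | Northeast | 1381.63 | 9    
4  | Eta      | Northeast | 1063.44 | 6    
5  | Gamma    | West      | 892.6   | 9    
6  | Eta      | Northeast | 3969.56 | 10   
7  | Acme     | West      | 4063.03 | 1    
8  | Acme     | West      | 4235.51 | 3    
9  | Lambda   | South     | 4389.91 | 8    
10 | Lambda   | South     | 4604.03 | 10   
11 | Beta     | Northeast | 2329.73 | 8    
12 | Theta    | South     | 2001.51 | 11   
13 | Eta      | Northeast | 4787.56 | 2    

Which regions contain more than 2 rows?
SELECT region, COUNT(*) as cnt
FROM orders
GROUP BY region
HAVING COUNT(*) > 2

Result:
  Northeast: 5
  South: 4
  West: 4

Note: HAVING filters groups after aggregation, WHERE filters rows before.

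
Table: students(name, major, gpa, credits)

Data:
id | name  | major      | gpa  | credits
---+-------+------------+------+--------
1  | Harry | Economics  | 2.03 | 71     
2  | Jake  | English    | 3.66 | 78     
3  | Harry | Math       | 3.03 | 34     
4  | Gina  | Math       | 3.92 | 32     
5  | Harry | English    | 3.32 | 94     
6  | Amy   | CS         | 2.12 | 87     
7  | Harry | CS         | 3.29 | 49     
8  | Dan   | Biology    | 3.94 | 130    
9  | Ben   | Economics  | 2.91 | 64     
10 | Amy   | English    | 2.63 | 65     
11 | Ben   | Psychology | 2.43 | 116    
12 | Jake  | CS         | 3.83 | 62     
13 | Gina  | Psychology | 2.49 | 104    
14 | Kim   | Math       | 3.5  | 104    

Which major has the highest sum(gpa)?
SELECT major, SUM(gpa) as val
FROM students
GROUP BY major
ORDER BY val DESC
LIMIT 1

Result: Math with sum(gpa) = 10.45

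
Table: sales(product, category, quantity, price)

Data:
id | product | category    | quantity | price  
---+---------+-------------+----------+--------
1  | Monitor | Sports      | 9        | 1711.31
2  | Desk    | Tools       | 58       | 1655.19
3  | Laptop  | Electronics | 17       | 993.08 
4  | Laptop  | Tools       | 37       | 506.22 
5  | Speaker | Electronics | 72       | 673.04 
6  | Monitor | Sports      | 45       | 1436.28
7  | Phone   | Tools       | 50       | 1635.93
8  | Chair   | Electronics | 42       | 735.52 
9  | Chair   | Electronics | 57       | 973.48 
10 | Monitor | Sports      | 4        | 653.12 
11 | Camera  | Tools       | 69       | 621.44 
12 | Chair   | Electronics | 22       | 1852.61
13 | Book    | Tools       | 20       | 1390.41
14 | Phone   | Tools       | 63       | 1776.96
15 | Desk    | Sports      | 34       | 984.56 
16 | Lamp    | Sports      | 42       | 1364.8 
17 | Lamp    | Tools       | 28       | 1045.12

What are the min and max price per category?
SELECT category, MIN(price), MAX(price)
FROM sales
GROUP BY category

Result:
  Electronics: min=673.04, max=1852.61
  Sports: min=653.12, max=1711.31
  Tools: min=506.22, max=1776.96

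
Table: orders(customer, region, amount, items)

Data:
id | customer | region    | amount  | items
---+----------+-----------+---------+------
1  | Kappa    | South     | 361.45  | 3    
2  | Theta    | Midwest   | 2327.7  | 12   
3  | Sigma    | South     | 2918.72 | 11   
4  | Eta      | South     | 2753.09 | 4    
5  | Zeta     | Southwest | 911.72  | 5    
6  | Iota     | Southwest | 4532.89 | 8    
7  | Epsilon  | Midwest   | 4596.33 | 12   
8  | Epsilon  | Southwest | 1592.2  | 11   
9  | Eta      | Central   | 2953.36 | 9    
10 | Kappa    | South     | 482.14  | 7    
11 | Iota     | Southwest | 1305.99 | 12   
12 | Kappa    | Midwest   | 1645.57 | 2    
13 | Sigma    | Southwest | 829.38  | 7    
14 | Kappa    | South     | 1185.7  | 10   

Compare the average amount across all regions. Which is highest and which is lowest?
SELECT region, AVG(amount)
FROM orders
GROUP BY region
ORDER BY AVG(amount)

All groups:
  South: 1540.22
  Southwest: 1834.44
  Midwest: 2856.53
  Central: 2953.36

Highest: Central (2953.36)
Lowest: South (1540.22)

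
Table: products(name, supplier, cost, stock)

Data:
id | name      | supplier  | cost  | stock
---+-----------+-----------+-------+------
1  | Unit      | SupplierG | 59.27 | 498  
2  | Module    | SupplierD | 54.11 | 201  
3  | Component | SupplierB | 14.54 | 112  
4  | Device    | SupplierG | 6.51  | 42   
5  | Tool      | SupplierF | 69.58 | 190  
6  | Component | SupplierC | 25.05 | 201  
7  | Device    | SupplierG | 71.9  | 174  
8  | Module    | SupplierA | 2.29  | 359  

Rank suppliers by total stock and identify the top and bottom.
SELECT supplier, SUM(stock)
FROM products
GROUP BY supplier
ORDER BY SUM(stock)

All groups:
  SupplierB: 112
  SupplierF: 190
  SupplierC: 201
  SupplierD: 201
  SupplierA: 359
  SupplierG: 714

Highest: SupplierG (714)
Lowest: SupplierB (112)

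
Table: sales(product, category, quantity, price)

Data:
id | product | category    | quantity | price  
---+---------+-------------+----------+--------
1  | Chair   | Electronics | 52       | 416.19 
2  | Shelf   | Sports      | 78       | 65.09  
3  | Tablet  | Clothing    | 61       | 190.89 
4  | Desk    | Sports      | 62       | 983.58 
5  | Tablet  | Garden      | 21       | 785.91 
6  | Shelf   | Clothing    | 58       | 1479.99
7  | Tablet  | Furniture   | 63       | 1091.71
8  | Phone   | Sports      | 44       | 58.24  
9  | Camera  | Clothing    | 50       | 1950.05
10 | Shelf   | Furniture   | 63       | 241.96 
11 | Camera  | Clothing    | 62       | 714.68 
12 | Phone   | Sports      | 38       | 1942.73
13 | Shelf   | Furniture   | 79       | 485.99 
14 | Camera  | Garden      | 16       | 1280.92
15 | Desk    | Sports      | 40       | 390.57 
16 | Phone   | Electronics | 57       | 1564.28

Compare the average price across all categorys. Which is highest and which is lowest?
SELECT category, AVG(price)
FROM sales
GROUP BY category
ORDER BY AVG(price)

All groups:
  Furniture: 606.55
  Sports: 688.04
  Electronics: 990.24
  Garden: 1033.42
  Clothing: 1083.90

Highest: Clothing (1083.90)
Lowest: Furniture (606.55)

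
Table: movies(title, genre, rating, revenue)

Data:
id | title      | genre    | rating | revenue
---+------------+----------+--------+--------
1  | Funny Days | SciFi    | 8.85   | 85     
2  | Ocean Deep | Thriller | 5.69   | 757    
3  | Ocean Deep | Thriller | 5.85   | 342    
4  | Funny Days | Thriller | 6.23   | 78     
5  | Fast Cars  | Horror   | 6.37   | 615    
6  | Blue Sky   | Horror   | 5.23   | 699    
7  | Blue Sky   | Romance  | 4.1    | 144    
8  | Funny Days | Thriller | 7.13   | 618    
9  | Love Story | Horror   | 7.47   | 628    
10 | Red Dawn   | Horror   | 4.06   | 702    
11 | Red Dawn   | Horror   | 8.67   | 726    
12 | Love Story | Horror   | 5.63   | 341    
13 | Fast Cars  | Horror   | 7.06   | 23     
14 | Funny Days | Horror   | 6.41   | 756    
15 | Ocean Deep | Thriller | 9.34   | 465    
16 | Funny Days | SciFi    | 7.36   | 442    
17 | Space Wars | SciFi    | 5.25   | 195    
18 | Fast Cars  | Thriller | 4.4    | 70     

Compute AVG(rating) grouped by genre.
SELECT genre, AVG(rating) as result
FROM movies
GROUP BY genre

Result:
  Horror: 6.36
  Romance: 4.10
  SciFi: 7.15
  Thriller: 6.44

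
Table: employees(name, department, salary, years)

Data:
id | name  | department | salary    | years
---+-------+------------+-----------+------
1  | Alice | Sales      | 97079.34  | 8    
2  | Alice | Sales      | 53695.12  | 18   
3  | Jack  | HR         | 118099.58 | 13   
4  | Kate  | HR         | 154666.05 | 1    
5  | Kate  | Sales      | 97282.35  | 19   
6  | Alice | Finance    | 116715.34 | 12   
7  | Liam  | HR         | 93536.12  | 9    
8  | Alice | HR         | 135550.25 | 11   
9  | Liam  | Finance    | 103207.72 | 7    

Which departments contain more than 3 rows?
SELECT department, COUNT(*) as cnt
FROM employees
GROUP BY department
HAVING COUNT(*) > 3

Result:
  HR: 4

Note: HAVING filters groups after aggregation, WHERE filters rows before.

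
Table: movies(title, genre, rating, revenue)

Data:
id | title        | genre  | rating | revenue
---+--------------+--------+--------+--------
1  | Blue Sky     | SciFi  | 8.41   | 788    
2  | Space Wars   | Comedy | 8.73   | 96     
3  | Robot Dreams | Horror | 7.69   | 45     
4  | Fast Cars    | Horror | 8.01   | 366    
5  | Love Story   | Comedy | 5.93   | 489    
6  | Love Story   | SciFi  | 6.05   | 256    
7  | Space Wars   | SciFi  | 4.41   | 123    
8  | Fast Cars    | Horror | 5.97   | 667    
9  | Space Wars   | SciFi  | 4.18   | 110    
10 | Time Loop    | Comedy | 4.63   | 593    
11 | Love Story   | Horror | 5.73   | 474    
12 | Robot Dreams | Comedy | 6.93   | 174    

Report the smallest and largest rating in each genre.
SELECT genre, MIN(rating), MAX(rating)
FROM movies
GROUP BY genre

Result:
  Comedy: min=4.63, max=8.73
  Horror: min=5.73, max=8.01
  SciFi: min=4.18, max=8.41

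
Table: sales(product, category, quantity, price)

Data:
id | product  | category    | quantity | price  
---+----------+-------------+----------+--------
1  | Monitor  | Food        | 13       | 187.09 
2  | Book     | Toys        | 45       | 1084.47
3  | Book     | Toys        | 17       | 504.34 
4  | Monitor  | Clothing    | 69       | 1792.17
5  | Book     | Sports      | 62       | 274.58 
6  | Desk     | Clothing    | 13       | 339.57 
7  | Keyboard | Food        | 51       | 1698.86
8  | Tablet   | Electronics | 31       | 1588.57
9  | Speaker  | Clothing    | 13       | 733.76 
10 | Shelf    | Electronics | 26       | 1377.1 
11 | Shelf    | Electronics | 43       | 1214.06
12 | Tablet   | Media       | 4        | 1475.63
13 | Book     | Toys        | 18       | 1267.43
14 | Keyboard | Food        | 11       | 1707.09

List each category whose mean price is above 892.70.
SELECT category, AVG(price)
FROM sales
GROUP BY category
HAVING AVG(price) > 892.70

Result:
  Clothing: avg=955.17
  Electronics: avg=1393.24
  Food: avg=1197.68
  Media: avg=1475.63
  Toys: avg=952.08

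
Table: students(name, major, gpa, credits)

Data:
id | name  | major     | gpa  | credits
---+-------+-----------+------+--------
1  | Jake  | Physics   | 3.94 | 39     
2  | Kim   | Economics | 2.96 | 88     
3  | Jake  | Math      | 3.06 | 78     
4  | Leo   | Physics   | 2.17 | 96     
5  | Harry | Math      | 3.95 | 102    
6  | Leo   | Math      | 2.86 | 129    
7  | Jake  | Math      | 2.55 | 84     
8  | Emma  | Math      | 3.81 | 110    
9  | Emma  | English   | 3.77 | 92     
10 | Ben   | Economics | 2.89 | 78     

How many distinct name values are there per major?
SELECT major, COUNT(DISTINCT name)
FROM students
GROUP BY major

Result:
  Economics: 2 distinct
  English: 1 distinct
  Math: 4 distinct
  Physics: 2 distinct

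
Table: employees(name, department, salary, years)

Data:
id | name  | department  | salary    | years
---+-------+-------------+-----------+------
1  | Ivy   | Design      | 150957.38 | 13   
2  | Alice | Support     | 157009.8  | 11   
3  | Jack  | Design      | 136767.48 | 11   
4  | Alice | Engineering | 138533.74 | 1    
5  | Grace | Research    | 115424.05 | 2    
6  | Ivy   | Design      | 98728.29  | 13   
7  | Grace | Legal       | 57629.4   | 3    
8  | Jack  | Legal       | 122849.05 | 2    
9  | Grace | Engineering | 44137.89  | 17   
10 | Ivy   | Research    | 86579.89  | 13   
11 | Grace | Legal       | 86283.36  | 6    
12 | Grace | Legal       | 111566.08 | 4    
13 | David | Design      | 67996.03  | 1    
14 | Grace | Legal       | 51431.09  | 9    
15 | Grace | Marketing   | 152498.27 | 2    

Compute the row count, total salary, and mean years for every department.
SELECT department,
       COUNT(*) as cnt,
       SUM(salary) as total_salary,
       AVG(years) as avg_years
FROM employees
GROUP BY department

Result:
  Design: 4 records, 454449.18 total salary, 9.50 avg years
  Engineering: 2 records, 182671.63 total salary, 9.00 avg years
  Legal: 5 records, 429758.98 total salary, 4.80 avg years
  Marketing: 1 records, 152498.27 total salary, 2.00 avg years
  Research: 2 records, 202003.94 total salary, 7.50 avg years
  Support: 1 records, 157009.80 total salary, 11.00 avg years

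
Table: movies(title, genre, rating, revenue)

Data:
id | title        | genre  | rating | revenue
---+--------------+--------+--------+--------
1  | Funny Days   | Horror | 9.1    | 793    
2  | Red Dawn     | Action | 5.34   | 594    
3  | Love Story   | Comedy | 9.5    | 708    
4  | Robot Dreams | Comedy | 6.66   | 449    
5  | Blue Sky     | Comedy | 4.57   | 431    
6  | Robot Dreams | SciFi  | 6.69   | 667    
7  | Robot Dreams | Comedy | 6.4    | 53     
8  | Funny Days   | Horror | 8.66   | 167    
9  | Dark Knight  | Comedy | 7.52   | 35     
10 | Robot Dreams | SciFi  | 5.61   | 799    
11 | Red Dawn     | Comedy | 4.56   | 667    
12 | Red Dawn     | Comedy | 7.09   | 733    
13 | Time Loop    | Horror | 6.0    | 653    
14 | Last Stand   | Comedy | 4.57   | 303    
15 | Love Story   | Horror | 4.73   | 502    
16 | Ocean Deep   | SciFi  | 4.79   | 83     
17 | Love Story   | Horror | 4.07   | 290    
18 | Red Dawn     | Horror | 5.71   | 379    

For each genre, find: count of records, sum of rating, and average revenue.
SELECT genre,
       COUNT(*) as cnt,
       SUM(rating) as total_rating,
       AVG(revenue) as avg_revenue
FROM movies
GROUP BY genre

Result:
  Action: 1 records, 5.34 total rating, 594.00 avg revenue
  Comedy: 8 records, 50.87 total rating, 422.38 avg revenue
  Horror: 6 records, 38.27 total rating, 464.00 avg revenue
  SciFi: 3 records, 17.09 total rating, 516.33 avg revenue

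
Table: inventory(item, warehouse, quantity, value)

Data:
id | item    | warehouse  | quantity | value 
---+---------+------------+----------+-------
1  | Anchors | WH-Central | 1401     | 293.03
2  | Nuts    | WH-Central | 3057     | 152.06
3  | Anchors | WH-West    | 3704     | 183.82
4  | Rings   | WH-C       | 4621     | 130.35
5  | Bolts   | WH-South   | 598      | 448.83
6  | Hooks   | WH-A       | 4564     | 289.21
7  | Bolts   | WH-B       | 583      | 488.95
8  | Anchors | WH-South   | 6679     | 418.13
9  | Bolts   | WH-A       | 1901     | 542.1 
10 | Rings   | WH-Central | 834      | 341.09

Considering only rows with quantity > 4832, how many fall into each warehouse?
SELECT warehouse, COUNT(*)
FROM inventory
WHERE quantity > 4832
GROUP BY warehouse

Note: WHERE filters rows before grouping.

Result:
  WH-South: 1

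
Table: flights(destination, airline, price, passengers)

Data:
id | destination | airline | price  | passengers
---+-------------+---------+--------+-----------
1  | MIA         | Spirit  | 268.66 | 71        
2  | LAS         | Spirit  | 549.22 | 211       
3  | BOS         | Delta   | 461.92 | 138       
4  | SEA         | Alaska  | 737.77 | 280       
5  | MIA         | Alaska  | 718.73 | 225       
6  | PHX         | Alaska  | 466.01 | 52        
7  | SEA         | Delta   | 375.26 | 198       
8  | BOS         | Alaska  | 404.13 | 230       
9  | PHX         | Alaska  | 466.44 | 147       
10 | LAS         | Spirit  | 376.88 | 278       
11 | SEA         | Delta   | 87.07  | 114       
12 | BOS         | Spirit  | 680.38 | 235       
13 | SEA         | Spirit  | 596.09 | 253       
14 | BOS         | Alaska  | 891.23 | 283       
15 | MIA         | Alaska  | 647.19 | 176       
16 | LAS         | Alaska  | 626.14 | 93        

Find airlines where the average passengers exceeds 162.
SELECT airline, AVG(passengers)
FROM flights
GROUP BY airline
HAVING AVG(passengers) > 162

Result:
  Alaska: avg=185.75
  Spirit: avg=209.60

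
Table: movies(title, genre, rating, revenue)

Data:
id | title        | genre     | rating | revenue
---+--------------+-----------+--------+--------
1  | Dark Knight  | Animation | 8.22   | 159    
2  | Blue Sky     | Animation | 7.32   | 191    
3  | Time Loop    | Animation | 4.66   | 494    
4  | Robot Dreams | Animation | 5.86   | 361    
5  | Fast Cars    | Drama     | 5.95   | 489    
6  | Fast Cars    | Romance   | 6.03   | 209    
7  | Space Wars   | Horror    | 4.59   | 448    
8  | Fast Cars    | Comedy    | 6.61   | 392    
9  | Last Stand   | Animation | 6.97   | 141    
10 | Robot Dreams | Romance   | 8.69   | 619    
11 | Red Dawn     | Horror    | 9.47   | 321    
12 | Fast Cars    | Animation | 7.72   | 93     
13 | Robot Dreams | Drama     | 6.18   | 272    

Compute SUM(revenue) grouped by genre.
SELECT genre, SUM(revenue) as result
FROM movies
GROUP BY genre

Result:
  Animation: 1439
  Comedy: 392
  Drama: 761
  Horror: 769
  Romance: 828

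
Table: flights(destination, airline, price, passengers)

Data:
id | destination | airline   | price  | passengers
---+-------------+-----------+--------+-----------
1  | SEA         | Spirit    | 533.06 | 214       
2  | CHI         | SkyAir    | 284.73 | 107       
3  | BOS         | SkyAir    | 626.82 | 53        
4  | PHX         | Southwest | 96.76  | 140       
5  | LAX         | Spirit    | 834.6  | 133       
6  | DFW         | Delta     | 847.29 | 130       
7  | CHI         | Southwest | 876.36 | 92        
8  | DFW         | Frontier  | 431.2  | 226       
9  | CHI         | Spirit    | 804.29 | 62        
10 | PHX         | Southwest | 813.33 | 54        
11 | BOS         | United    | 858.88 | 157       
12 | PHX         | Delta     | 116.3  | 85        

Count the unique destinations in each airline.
SELECT airline, COUNT(DISTINCT destination)
FROM flights
GROUP BY airline

Result:
  Delta: 2 distinct
  Frontier: 1 distinct
  SkyAir: 2 distinct
  Southwest: 2 distinct
  Spirit: 3 distinct
  United: 1 distinct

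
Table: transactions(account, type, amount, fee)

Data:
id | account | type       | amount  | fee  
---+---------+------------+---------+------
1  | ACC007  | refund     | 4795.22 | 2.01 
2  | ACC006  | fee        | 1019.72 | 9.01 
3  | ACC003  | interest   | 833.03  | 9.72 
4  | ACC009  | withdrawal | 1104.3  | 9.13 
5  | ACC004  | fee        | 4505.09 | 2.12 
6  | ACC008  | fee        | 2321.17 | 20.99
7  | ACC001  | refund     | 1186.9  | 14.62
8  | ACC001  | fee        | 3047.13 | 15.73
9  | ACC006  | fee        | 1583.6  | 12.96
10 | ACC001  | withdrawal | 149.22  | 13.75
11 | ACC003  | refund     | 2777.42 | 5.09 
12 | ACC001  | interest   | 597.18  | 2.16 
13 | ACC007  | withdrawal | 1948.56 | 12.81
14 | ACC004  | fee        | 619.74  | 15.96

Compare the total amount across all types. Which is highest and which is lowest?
SELECT type, SUM(amount)
FROM transactions
GROUP BY type
ORDER BY SUM(amount)

All groups:
  interest: 1430.21
  withdrawal: 3202.08
  refund: 8759.54
  fee: 13096.45

Highest: fee (13096.45)
Lowest: interest (1430.21)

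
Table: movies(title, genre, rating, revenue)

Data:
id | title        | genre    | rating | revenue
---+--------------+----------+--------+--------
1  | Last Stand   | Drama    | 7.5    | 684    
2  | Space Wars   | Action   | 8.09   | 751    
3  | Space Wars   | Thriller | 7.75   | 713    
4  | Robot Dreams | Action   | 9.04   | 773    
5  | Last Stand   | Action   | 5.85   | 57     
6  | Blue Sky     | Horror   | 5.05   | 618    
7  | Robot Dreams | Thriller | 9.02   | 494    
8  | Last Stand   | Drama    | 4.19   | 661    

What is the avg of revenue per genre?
SELECT genre, AVG(revenue) as result
FROM movies
GROUP BY genre

Result:
  Action: 527.00
  Drama: 672.50
  Horror: 618.00
  Thriller: 603.50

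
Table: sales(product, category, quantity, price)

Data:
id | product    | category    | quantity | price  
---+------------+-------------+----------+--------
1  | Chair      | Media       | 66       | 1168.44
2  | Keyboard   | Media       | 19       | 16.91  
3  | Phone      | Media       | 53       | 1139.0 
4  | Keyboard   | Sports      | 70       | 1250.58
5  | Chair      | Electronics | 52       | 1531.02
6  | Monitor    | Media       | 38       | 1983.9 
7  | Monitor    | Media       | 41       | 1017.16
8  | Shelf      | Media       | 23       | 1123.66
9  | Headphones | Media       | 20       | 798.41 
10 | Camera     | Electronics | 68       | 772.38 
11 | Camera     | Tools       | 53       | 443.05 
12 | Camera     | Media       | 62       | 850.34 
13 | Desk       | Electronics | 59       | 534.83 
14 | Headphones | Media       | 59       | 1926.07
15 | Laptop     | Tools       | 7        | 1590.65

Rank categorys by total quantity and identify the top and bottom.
SELECT category, SUM(quantity)
FROM sales
GROUP BY category
ORDER BY SUM(quantity)

All groups:
  Tools: 60
  Sports: 70
  Electronics: 179
  Media: 381

Highest: Media (381)
Lowest: Tools (60)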